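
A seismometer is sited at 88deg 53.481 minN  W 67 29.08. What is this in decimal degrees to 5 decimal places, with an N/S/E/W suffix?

88.89135° N, 67.48467° W

Lat: 53.481′ = 0.891350°; total 88.891350
λ: 67 + 29.08/60 = 67.484667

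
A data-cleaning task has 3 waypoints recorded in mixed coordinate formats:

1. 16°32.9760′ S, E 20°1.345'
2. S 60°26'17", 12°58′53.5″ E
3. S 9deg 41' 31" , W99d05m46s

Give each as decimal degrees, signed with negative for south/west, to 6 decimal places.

Point 1:
  φ: 16 + 32.976/60 = 16.5496000
  S ⇒ negate
  Lon: 20 + 1.345/60 = 20.0224167
  E → positive
Point 2:
  Latitude: 60 + 26/60 + 17/3600 = 60.4380556
  S → negative
  Longitude: 12 + 58/60 + 53.5/3600 = 12.9815278
  E → positive
Point 3:
  Latitude: 9 + 41/60 + 31/3600 = 9.6919444
  S → negative
  Lon: 99 + 5/60 + 46/3600 = 99.0961111
  W ⇒ negate

1. -16.549600, 20.022417
2. -60.438056, 12.981528
3. -9.691944, -99.096111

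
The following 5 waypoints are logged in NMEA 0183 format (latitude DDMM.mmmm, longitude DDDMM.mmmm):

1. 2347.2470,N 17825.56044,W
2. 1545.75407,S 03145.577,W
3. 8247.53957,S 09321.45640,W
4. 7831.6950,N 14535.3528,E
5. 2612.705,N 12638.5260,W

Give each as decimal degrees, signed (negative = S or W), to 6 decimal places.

Point 1:
  Lat: degrees = first 2 digits = 23, minutes = 47.247; 23 + 47.247/60 = 23.7874500
  N ⇒ keep positive
  λ: split at 3 digits → 178° and 25.56044′; 178 + 25.56044/60 = 178.4260073
  hemisphere W, so the sign is −
Point 2:
  Lat: split at 2 digits → 15° and 45.75407′; 15 + 45.75407/60 = 15.7625678
  S ⇒ negate
  λ: split at 3 digits → 031° and 45.577′; 31 + 45.577/60 = 31.7596167
  W → negative
Point 3:
  Lat: degrees = first 2 digits = 82, minutes = 47.53957; 82 + 47.53957/60 = 82.7923262
  S ⇒ negate
  λ: split at 3 digits → 093° and 21.4564′; 93 + 21.4564/60 = 93.3576067
  hemisphere W, so the sign is −
Point 4:
  φ: degrees = first 2 digits = 78, minutes = 31.695; 78 + 31.695/60 = 78.5282500
  N → positive
  Lon: degrees = first 3 digits = 145, minutes = 35.3528; 145 + 35.3528/60 = 145.5892133
  E → positive
Point 5:
  Latitude: split at 2 digits → 26° and 12.705′; 26 + 12.705/60 = 26.2117500
  N → positive
  Lon: split at 3 digits → 126° and 38.526′; 126 + 38.526/60 = 126.6421000
  W → negative

1. 23.787450, -178.426007
2. -15.762568, -31.759617
3. -82.792326, -93.357607
4. 78.528250, 145.589213
5. 26.211750, -126.642100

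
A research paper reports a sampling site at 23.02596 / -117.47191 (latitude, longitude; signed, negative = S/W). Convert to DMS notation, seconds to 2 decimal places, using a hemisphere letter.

Latitude: whole degrees 23; 1.55760′ → 1′ and 33.4560″
Longitude is negative → W; |value| = 117.471910
λ: 0.471910 × 60 = 28.31460′ → 28′, remainder × 60 = 18.8760″

23°01′33.46″ N, 117°28′18.88″ W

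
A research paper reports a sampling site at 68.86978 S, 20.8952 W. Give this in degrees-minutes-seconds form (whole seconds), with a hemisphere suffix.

68°52′11″ S, 20°53′43″ W

φ: whole degrees 68; 52.18680′ → 52′ and 11.21″
Lon: 0.895200 × 60 = 53.71200′ → 53′, remainder × 60 = 42.72″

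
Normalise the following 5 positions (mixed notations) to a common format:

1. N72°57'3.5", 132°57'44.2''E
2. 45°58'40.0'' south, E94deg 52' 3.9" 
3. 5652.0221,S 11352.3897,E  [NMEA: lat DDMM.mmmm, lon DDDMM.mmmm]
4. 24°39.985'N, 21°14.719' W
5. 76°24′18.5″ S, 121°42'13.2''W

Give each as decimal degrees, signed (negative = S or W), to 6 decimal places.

1. 72.950972, 132.962278
2. -45.977778, 94.867750
3. -56.867035, 113.873162
4. 24.666417, -21.245317
5. -76.405139, -121.703667

Point 1:
  Latitude: 57′ + 3.5″ = 57.05833′; 72 + 57.05833/60 = 72.9509722
  N → positive
  λ: 132° + 57/60 + 44.2/3600 = 132 + 0.950000 + 0.012278 = 132.9622778
  E ⇒ keep positive
Point 2:
  φ: 45 + 58/60 + 40/3600 = 45.9777778
  hemisphere S, so the sign is −
  Longitude: 94° + 52/60 + 3.9/3600 = 94 + 0.866667 + 0.001083 = 94.8677500
  E → positive
Point 3:
  Lat: split at 2 digits → 56° and 52.0221′; 56 + 52.0221/60 = 56.8670350
  hemisphere S, so the sign is −
  λ: degrees = first 3 digits = 113, minutes = 52.3897; 113 + 52.3897/60 = 113.8731617
  E ⇒ keep positive
Point 4:
  φ: 39.985′ = 0.666417°; total 24.6664167
  N ⇒ keep positive
  Longitude: 21 + 14.719/60 = 21.2453167
  W → negative
Point 5:
  Lat: 76 + 24/60 + 18.5/3600 = 76.4051389
  hemisphere S, so the sign is −
  λ: 121 + 42/60 + 13.2/3600 = 121.7036667
  W ⇒ negate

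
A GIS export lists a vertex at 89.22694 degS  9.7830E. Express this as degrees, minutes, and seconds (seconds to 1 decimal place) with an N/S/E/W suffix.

φ: 0.226940° → 13.61640′; 0.61640 × 60 = 36.984″
λ: 0.783000 × 60 = 46.98000′ → 46′, remainder × 60 = 58.800″

89°13′37.0″ S, 9°46′58.8″ E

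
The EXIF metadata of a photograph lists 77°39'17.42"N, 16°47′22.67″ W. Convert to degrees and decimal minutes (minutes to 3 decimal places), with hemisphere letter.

φ: 39 + 17.42/60 = 39.29033′
Longitude: 47 + 22.67/60 = 47.37783′

77° 39.290′ N, 16° 47.378′ W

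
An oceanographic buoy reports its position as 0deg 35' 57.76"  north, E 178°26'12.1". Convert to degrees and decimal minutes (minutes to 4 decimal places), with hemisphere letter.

0° 35.9627′ N, 178° 26.2017′ E

Latitude: 35 + 57.76/60 = 35.962667′
Lon: 26 + 12.1/60 = 26.201667′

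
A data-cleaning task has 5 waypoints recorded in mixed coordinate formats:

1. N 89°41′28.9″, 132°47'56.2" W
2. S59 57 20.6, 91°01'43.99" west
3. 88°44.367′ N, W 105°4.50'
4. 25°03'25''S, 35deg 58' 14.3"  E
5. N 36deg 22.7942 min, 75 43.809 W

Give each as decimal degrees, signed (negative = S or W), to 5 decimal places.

1. 89.69136, -132.79894
2. -59.95572, -91.02889
3. 88.73945, -105.07500
4. -25.05694, 35.97064
5. 36.37990, -75.73015

Point 1:
  Lat: 89 + 41/60 + 28.9/3600 = 89.691361
  N → positive
  λ: 47′ + 56.2″ = 47.93667′; 132 + 47.93667/60 = 132.798944
  W ⇒ negate
Point 2:
  φ: 57′ + 20.6″ = 57.34333′; 59 + 57.34333/60 = 59.955722
  hemisphere S, so the sign is −
  Longitude: 91° + 1/60 + 43.99/3600 = 91 + 0.016667 + 0.012219 = 91.028886
  W → negative
Point 3:
  φ: 88 + 44.367/60 = 88.739450
  N ⇒ keep positive
  Longitude: 4.5′ = 0.075000°; total 105.075000
  W → negative
Point 4:
  φ: 25° + 3/60 + 25/3600 = 25 + 0.050000 + 0.006944 = 25.056944
  hemisphere S, so the sign is −
  Longitude: 35° + 58/60 + 14.3/3600 = 35 + 0.966667 + 0.003972 = 35.970639
  E ⇒ keep positive
Point 5:
  Latitude: 22.7942′ = 0.379903°; total 36.379903
  N → positive
  λ: 43.809′ = 0.730150°; total 75.730150
  W ⇒ negate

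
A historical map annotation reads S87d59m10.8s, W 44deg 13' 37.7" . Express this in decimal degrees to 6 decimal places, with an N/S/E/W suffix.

87.986333° S, 44.227139° W

Latitude: 87 + 59/60 + 10.8/3600 = 87.9863333
Lon: 44° + 13/60 + 37.7/3600 = 44 + 0.216667 + 0.010472 = 44.2271389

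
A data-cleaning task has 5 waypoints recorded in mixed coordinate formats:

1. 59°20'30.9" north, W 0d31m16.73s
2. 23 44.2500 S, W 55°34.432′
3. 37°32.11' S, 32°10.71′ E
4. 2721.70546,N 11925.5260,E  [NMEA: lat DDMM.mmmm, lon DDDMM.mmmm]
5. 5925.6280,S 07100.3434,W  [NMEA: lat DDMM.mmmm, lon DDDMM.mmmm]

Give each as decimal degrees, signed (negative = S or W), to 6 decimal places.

1. 59.341917, -0.521314
2. -23.737500, -55.573867
3. -37.535167, 32.178500
4. 27.361758, 119.425433
5. -59.427133, -71.005723

Point 1:
  Lat: 59° + 20/60 + 30.9/3600 = 59 + 0.333333 + 0.008583 = 59.3419167
  N ⇒ keep positive
  λ: 0 + 31/60 + 16.73/3600 = 0.5213139
  hemisphere W, so the sign is −
Point 2:
  Lat: 44.25′ = 0.737500°; total 23.7375000
  hemisphere S, so the sign is −
  λ: 34.432′ = 0.573867°; total 55.5738667
  W ⇒ negate
Point 3:
  Lat: 32.11′ = 0.535167°; total 37.5351667
  S ⇒ negate
  Lon: 32 + 10.71/60 = 32.1785000
  E → positive
Point 4:
  Lat: degrees = first 2 digits = 27, minutes = 21.70546; 27 + 21.70546/60 = 27.3617577
  N ⇒ keep positive
  Longitude: degrees = first 3 digits = 119, minutes = 25.526; 119 + 25.526/60 = 119.4254333
  E ⇒ keep positive
Point 5:
  Latitude: split at 2 digits → 59° and 25.628′; 59 + 25.628/60 = 59.4271333
  S ⇒ negate
  Longitude: split at 3 digits → 071° and 0.3434′; 71 + 0.3434/60 = 71.0057233
  W → negative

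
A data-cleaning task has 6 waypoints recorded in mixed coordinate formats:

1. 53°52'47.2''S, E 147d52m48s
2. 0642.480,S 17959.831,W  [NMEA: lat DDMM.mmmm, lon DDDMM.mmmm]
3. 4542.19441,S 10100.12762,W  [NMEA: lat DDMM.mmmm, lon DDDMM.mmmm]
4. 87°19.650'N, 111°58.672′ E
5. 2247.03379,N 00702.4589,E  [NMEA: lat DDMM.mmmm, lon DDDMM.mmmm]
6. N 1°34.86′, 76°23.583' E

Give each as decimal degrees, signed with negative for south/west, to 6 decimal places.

Point 1:
  φ: 52′ + 47.2″ = 52.78667′; 53 + 52.78667/60 = 53.8797778
  hemisphere S, so the sign is −
  Lon: 147° + 52/60 + 48/3600 = 147 + 0.866667 + 0.013333 = 147.8800000
  E → positive
Point 2:
  Lat: degrees = first 2 digits = 6, minutes = 42.48; 6 + 42.48/60 = 6.7080000
  S → negative
  Longitude: split at 3 digits → 179° and 59.831′; 179 + 59.831/60 = 179.9971833
  W → negative
Point 3:
  Latitude: split at 2 digits → 45° and 42.19441′; 45 + 42.19441/60 = 45.7032402
  S → negative
  Longitude: degrees = first 3 digits = 101, minutes = 0.12762; 101 + 0.12762/60 = 101.0021270
  W ⇒ negate
Point 4:
  φ: 87 + 19.65/60 = 87.3275000
  N → positive
  λ: 111 + 58.672/60 = 111.9778667
  E ⇒ keep positive
Point 5:
  φ: split at 2 digits → 22° and 47.03379′; 22 + 47.03379/60 = 22.7838965
  N ⇒ keep positive
  λ: split at 3 digits → 007° and 2.4589′; 7 + 2.4589/60 = 7.0409817
  E → positive
Point 6:
  Latitude: 34.86′ = 0.581000°; total 1.5810000
  N → positive
  Lon: 76 + 23.583/60 = 76.3930500
  E → positive

1. -53.879778, 147.880000
2. -6.708000, -179.997183
3. -45.703240, -101.002127
4. 87.327500, 111.977867
5. 22.783897, 7.040982
6. 1.581000, 76.393050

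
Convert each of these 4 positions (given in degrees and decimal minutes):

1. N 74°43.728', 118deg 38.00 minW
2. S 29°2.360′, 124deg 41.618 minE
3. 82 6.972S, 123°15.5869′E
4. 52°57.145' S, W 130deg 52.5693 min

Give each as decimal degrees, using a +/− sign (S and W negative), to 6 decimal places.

1. 74.728800, -118.633333
2. -29.039333, 124.693633
3. -82.116200, 123.259782
4. -52.952417, -130.876155

Point 1:
  Lat: 74 + 43.728/60 = 74.7288000
  N → positive
  Lon: 38′ = 0.633333°; total 118.6333333
  W → negative
Point 2:
  Latitude: 29 + 2.36/60 = 29.0393333
  hemisphere S, so the sign is −
  Lon: 41.618′ = 0.693633°; total 124.6936333
  E → positive
Point 3:
  φ: 6.972′ = 0.116200°; total 82.1162000
  hemisphere S, so the sign is −
  λ: 15.5869′ = 0.259782°; total 123.2597817
  E ⇒ keep positive
Point 4:
  φ: 57.145′ = 0.952417°; total 52.9524167
  hemisphere S, so the sign is −
  Longitude: 130 + 52.5693/60 = 130.8761550
  hemisphere W, so the sign is −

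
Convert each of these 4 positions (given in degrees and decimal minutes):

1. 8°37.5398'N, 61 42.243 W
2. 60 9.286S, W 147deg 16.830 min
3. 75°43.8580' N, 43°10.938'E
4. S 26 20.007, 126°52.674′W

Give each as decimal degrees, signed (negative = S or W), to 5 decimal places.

1. 8.62566, -61.70405
2. -60.15477, -147.28050
3. 75.73097, 43.18230
4. -26.33345, -126.87790

Point 1:
  Lat: 8 + 37.5398/60 = 8.625663
  N ⇒ keep positive
  Lon: 61 + 42.243/60 = 61.704050
  W → negative
Point 2:
  φ: 60 + 9.286/60 = 60.154767
  hemisphere S, so the sign is −
  λ: 16.83′ = 0.280500°; total 147.280500
  W → negative
Point 3:
  Lat: 75 + 43.858/60 = 75.730967
  N ⇒ keep positive
  Longitude: 10.938′ = 0.182300°; total 43.182300
  E → positive
Point 4:
  φ: 20.007′ = 0.333450°; total 26.333450
  hemisphere S, so the sign is −
  Longitude: 126 + 52.674/60 = 126.877900
  W ⇒ negate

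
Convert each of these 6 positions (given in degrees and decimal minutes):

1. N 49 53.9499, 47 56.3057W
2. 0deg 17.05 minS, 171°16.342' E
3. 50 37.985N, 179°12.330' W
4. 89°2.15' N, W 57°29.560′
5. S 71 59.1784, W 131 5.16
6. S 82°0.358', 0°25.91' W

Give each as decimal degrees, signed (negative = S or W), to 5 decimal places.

1. 49.89917, -47.93843
2. -0.28417, 171.27237
3. 50.63308, -179.20550
4. 89.03583, -57.49267
5. -71.98631, -131.08600
6. -82.00597, -0.43183

Point 1:
  φ: 53.9499′ = 0.899165°; total 49.899165
  N → positive
  λ: 56.3057′ = 0.938428°; total 47.938428
  hemisphere W, so the sign is −
Point 2:
  Lat: 0 + 17.05/60 = 0.284167
  S → negative
  Lon: 171 + 16.342/60 = 171.272367
  E ⇒ keep positive
Point 3:
  φ: 37.985′ = 0.633083°; total 50.633083
  N → positive
  Longitude: 179 + 12.33/60 = 179.205500
  W → negative
Point 4:
  Lat: 89 + 2.15/60 = 89.035833
  N ⇒ keep positive
  Lon: 29.56′ = 0.492667°; total 57.492667
  W ⇒ negate
Point 5:
  Lat: 59.1784′ = 0.986307°; total 71.986307
  hemisphere S, so the sign is −
  λ: 131 + 5.16/60 = 131.086000
  W ⇒ negate
Point 6:
  Latitude: 0.358′ = 0.005967°; total 82.005967
  S ⇒ negate
  λ: 0 + 25.91/60 = 0.431833
  W → negative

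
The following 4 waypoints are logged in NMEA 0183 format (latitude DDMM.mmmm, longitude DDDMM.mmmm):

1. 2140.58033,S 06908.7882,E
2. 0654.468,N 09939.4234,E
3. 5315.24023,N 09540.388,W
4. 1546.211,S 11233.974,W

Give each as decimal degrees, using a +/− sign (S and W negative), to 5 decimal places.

Point 1:
  Latitude: split at 2 digits → 21° and 40.58033′; 21 + 40.58033/60 = 21.676339
  S → negative
  λ: degrees = first 3 digits = 69, minutes = 8.7882; 69 + 8.7882/60 = 69.146470
  E ⇒ keep positive
Point 2:
  Lat: degrees = first 2 digits = 6, minutes = 54.468; 6 + 54.468/60 = 6.907800
  N → positive
  Longitude: degrees = first 3 digits = 99, minutes = 39.4234; 99 + 39.4234/60 = 99.657057
  E ⇒ keep positive
Point 3:
  Latitude: split at 2 digits → 53° and 15.24023′; 53 + 15.24023/60 = 53.254004
  N → positive
  Longitude: degrees = first 3 digits = 95, minutes = 40.388; 95 + 40.388/60 = 95.673133
  W → negative
Point 4:
  Latitude: split at 2 digits → 15° and 46.211′; 15 + 46.211/60 = 15.770183
  S → negative
  Lon: split at 3 digits → 112° and 33.974′; 112 + 33.974/60 = 112.566233
  W → negative

1. -21.67634, 69.14647
2. 6.90780, 99.65706
3. 53.25400, -95.67313
4. -15.77018, -112.56623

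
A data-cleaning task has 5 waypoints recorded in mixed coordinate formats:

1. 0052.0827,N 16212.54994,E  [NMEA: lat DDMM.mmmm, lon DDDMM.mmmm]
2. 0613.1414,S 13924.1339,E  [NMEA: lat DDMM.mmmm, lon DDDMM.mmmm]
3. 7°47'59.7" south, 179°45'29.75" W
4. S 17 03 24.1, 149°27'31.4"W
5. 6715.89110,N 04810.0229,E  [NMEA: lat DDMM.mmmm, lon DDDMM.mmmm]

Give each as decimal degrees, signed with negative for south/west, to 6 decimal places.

1. 0.868045, 162.209166
2. -6.219023, 139.402232
3. -7.799917, -179.758264
4. -17.056694, -149.458722
5. 67.264852, 48.167048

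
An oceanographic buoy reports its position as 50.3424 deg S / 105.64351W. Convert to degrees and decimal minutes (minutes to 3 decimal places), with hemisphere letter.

Lat: minutes = (50.342400 − 50) × 60 = 20.54400
Lon: fractional part 0.643510 → 38.61060 minutes

50° 20.544′ S, 105° 38.611′ W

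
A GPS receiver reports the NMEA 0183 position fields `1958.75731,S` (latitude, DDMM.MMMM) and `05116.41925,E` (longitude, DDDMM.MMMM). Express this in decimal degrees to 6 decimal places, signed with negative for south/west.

Lat: degrees = first 2 digits = 19, minutes = 58.75731; 19 + 58.75731/60 = 19.9792885
S → negative
λ: split at 3 digits → 051° and 16.41925′; 51 + 16.41925/60 = 51.2736542
E → positive

-19.979289, 51.273654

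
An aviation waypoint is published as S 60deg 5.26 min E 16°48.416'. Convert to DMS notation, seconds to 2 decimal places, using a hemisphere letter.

Lat: 5.26000′ → 5′ and 0.26000 × 60 = 15.6000″
λ: 48.41600′ → 48′ and 0.41600 × 60 = 24.9600″

60°05′15.60″ S, 16°48′24.96″ E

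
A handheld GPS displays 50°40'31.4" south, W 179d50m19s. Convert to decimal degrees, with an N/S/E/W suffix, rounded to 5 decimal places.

50.67539° S, 179.83861° W

Lat: 50 + 40/60 + 31.4/3600 = 50.675389
Longitude: 50′ + 19″ = 50.31667′; 179 + 50.31667/60 = 179.838611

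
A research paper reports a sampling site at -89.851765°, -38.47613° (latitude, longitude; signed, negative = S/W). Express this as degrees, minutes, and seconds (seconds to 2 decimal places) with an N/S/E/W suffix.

89°51′6.35″ S, 38°28′34.07″ W

Latitude is negative → S; |value| = 89.851765
φ: 0.851765 × 60 = 51.10590′ → 51′, remainder × 60 = 6.3540″
Longitude is negative → W; |value| = 38.476130
Lon: 0.476130 × 60 = 28.56780′ → 28′, remainder × 60 = 34.0680″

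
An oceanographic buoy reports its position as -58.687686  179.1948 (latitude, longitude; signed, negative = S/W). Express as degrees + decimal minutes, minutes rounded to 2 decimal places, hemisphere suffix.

58° 41.26′ S, 179° 11.69′ E

Latitude is negative → S; |value| = 58.687686
Lat: fractional part 0.687686 → 41.2612 minutes
λ: 179° + 0.194800 × 60 = 179° 11.6880′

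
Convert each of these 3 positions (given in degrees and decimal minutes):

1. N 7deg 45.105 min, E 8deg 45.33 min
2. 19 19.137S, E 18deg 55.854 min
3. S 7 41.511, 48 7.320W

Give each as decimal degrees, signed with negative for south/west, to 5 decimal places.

Point 1:
  φ: 7 + 45.105/60 = 7.751750
  N → positive
  Lon: 8 + 45.33/60 = 8.755500
  E → positive
Point 2:
  Latitude: 19.137′ = 0.318950°; total 19.318950
  S → negative
  λ: 55.854′ = 0.930900°; total 18.930900
  E → positive
Point 3:
  φ: 41.511′ = 0.691850°; total 7.691850
  hemisphere S, so the sign is −
  Longitude: 7.32′ = 0.122000°; total 48.122000
  hemisphere W, so the sign is −

1. 7.75175, 8.75550
2. -19.31895, 18.93090
3. -7.69185, -48.12200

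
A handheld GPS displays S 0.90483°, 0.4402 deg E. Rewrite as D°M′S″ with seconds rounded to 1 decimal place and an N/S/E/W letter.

φ: 0.904830 × 60 = 54.28980′ → 54′, remainder × 60 = 17.388″
Lon: 0.440200° → 26.41200′; 0.41200 × 60 = 24.720″

0°54′17.4″ S, 0°26′24.7″ E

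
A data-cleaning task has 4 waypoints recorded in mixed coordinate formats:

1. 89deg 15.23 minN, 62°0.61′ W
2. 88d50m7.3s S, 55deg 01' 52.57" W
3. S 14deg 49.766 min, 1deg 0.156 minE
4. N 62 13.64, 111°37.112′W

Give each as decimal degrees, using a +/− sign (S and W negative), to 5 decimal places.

Point 1:
  φ: 15.23′ = 0.253833°; total 89.253833
  N → positive
  Lon: 0.61′ = 0.010167°; total 62.010167
  W ⇒ negate
Point 2:
  φ: 88° + 50/60 + 7.3/3600 = 88 + 0.833333 + 0.002028 = 88.835361
  hemisphere S, so the sign is −
  Lon: 55 + 1/60 + 52.57/3600 = 55.031269
  W ⇒ negate
Point 3:
  φ: 49.766′ = 0.829433°; total 14.829433
  S ⇒ negate
  Longitude: 1 + 0.156/60 = 1.002600
  E → positive
Point 4:
  Lat: 13.64′ = 0.227333°; total 62.227333
  N → positive
  Longitude: 37.112′ = 0.618533°; total 111.618533
  W → negative

1. 89.25383, -62.01017
2. -88.83536, -55.03127
3. -14.82943, 1.00260
4. 62.22733, -111.61853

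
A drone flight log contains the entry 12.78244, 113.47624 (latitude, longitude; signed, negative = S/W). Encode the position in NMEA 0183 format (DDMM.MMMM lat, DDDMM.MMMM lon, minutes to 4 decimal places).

Latitude: fractional part 0.782440 → 46.946400 minutes
Longitude: fractional part 0.476240 → 28.574400 minutes

1246.9464,N / 11328.5744,E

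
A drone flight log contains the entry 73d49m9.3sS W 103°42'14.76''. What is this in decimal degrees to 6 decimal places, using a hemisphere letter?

φ: 73 + 49/60 + 9.3/3600 = 73.8192500
Longitude: 42′ + 14.76″ = 42.24600′; 103 + 42.24600/60 = 103.7041000

73.819250° S, 103.704100° W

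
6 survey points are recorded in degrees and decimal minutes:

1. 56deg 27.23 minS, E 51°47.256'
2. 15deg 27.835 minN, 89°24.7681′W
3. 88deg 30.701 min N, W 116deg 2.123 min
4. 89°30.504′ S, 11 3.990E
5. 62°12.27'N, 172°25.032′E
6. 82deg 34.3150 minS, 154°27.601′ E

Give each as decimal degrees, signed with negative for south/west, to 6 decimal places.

Point 1:
  Lat: 27.23′ = 0.453833°; total 56.4538333
  S ⇒ negate
  Longitude: 51 + 47.256/60 = 51.7876000
  E ⇒ keep positive
Point 2:
  Latitude: 15 + 27.835/60 = 15.4639167
  N → positive
  λ: 24.7681′ = 0.412802°; total 89.4128017
  W ⇒ negate
Point 3:
  φ: 88 + 30.701/60 = 88.5116833
  N ⇒ keep positive
  Lon: 116 + 2.123/60 = 116.0353833
  hemisphere W, so the sign is −
Point 4:
  Latitude: 30.504′ = 0.508400°; total 89.5084000
  hemisphere S, so the sign is −
  Lon: 11 + 3.99/60 = 11.0665000
  E ⇒ keep positive
Point 5:
  Lat: 62 + 12.27/60 = 62.2045000
  N ⇒ keep positive
  Longitude: 172 + 25.032/60 = 172.4172000
  E ⇒ keep positive
Point 6:
  Latitude: 82 + 34.315/60 = 82.5719167
  S → negative
  Longitude: 27.601′ = 0.460017°; total 154.4600167
  E → positive

1. -56.453833, 51.787600
2. 15.463917, -89.412802
3. 88.511683, -116.035383
4. -89.508400, 11.066500
5. 62.204500, 172.417200
6. -82.571917, 154.460017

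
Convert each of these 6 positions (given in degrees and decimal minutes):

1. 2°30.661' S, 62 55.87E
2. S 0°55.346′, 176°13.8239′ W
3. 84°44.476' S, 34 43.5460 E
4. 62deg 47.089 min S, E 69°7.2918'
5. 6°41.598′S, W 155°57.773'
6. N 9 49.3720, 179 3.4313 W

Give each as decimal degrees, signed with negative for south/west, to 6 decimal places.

1. -2.511017, 62.931167
2. -0.922433, -176.230398
3. -84.741267, 34.725767
4. -62.784817, 69.121530
5. -6.693300, -155.962883
6. 9.822867, -179.057188

Point 1:
  φ: 2 + 30.661/60 = 2.5110167
  S ⇒ negate
  Lon: 55.87′ = 0.931167°; total 62.9311667
  E ⇒ keep positive
Point 2:
  Lat: 0 + 55.346/60 = 0.9224333
  S ⇒ negate
  Longitude: 176 + 13.8239/60 = 176.2303983
  W → negative
Point 3:
  φ: 44.476′ = 0.741267°; total 84.7412667
  S → negative
  Lon: 43.546′ = 0.725767°; total 34.7257667
  E ⇒ keep positive
Point 4:
  Lat: 62 + 47.089/60 = 62.7848167
  hemisphere S, so the sign is −
  Lon: 69 + 7.2918/60 = 69.1215300
  E → positive
Point 5:
  φ: 6 + 41.598/60 = 6.6933000
  S → negative
  λ: 155 + 57.773/60 = 155.9628833
  W ⇒ negate
Point 6:
  φ: 9 + 49.372/60 = 9.8228667
  N ⇒ keep positive
  Longitude: 3.4313′ = 0.057188°; total 179.0571883
  W → negative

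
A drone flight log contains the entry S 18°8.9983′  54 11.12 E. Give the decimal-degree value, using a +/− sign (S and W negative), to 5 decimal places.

-18.14997, 54.18533

Latitude: 8.9983′ = 0.149972°; total 18.149972
hemisphere S, so the sign is −
Lon: 54 + 11.12/60 = 54.185333
E → positive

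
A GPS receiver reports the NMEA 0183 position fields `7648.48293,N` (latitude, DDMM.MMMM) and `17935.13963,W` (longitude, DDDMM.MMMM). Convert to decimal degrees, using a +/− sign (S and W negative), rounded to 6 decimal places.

Latitude: split at 2 digits → 76° and 48.48293′; 76 + 48.48293/60 = 76.8080488
N ⇒ keep positive
Longitude: split at 3 digits → 179° and 35.13963′; 179 + 35.13963/60 = 179.5856605
hemisphere W, so the sign is −

76.808049, -179.585661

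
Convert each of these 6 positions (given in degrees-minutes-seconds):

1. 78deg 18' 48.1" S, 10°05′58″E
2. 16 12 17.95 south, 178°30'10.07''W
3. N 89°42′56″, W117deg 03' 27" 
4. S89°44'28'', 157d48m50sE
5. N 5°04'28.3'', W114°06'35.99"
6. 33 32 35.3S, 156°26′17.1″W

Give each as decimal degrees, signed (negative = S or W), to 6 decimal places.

Point 1:
  φ: 18′ + 48.1″ = 18.80167′; 78 + 18.80167/60 = 78.3133611
  S → negative
  Longitude: 5′ + 58″ = 5.96667′; 10 + 5.96667/60 = 10.0994444
  E → positive
Point 2:
  φ: 16° + 12/60 + 17.95/3600 = 16 + 0.200000 + 0.004986 = 16.2049861
  S → negative
  Lon: 178 + 30/60 + 10.07/3600 = 178.5027972
  W → negative
Point 3:
  Lat: 42′ + 56″ = 42.93333′; 89 + 42.93333/60 = 89.7155556
  N → positive
  Lon: 3′ + 27″ = 3.45000′; 117 + 3.45000/60 = 117.0575000
  W ⇒ negate
Point 4:
  φ: 89 + 44/60 + 28/3600 = 89.7411111
  S ⇒ negate
  Longitude: 157 + 48/60 + 50/3600 = 157.8138889
  E ⇒ keep positive
Point 5:
  Latitude: 4′ + 28.3″ = 4.47167′; 5 + 4.47167/60 = 5.0745278
  N → positive
  Longitude: 114° + 6/60 + 35.99/3600 = 114 + 0.100000 + 0.009997 = 114.1099972
  W ⇒ negate
Point 6:
  Latitude: 33 + 32/60 + 35.3/3600 = 33.5431389
  hemisphere S, so the sign is −
  λ: 26′ + 17.1″ = 26.28500′; 156 + 26.28500/60 = 156.4380833
  hemisphere W, so the sign is −

1. -78.313361, 10.099444
2. -16.204986, -178.502797
3. 89.715556, -117.057500
4. -89.741111, 157.813889
5. 5.074528, -114.109997
6. -33.543139, -156.438083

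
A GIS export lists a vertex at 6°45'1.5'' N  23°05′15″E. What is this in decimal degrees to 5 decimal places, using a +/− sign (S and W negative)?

6.75042, 23.08750

Latitude: 6 + 45/60 + 1.5/3600 = 6.750417
N → positive
Longitude: 5′ + 15″ = 5.25000′; 23 + 5.25000/60 = 23.087500
E ⇒ keep positive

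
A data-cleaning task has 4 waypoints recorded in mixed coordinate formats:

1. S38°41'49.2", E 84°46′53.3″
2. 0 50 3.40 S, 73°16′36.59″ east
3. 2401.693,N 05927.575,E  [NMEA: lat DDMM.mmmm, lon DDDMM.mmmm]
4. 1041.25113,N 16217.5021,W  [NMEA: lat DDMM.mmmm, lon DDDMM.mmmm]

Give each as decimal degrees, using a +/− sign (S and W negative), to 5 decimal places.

Point 1:
  Latitude: 41′ + 49.2″ = 41.82000′; 38 + 41.82000/60 = 38.697000
  S ⇒ negate
  λ: 46′ + 53.3″ = 46.88833′; 84 + 46.88833/60 = 84.781472
  E ⇒ keep positive
Point 2:
  Lat: 0 + 50/60 + 3.4/3600 = 0.834278
  S ⇒ negate
  λ: 73° + 16/60 + 36.59/3600 = 73 + 0.266667 + 0.010164 = 73.276831
  E ⇒ keep positive
Point 3:
  Lat: degrees = first 2 digits = 24, minutes = 1.693; 24 + 1.693/60 = 24.028217
  N → positive
  Lon: split at 3 digits → 059° and 27.575′; 59 + 27.575/60 = 59.459583
  E → positive
Point 4:
  Latitude: split at 2 digits → 10° and 41.25113′; 10 + 41.25113/60 = 10.687519
  N ⇒ keep positive
  Longitude: degrees = first 3 digits = 162, minutes = 17.5021; 162 + 17.5021/60 = 162.291702
  W ⇒ negate

1. -38.69700, 84.78147
2. -0.83428, 73.27683
3. 24.02822, 59.45958
4. 10.68752, -162.29170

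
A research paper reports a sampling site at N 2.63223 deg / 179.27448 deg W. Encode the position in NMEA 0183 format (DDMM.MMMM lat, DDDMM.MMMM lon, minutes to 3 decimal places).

Lat: minutes = (2.632230 − 2) × 60 = 37.93380
Lon: fractional part 0.274480 → 16.46880 minutes

0237.934,N / 17916.469,W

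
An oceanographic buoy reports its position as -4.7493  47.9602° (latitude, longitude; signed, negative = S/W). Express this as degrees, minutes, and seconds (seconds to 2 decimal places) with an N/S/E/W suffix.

Latitude is negative → S; |value| = 4.749300
Lat: 0.749300 × 60 = 44.95800′ → 44′, remainder × 60 = 57.4800″
λ: 0.960200° → 57.61200′; 0.61200 × 60 = 36.7200″

4°44′57.48″ S, 47°57′36.72″ E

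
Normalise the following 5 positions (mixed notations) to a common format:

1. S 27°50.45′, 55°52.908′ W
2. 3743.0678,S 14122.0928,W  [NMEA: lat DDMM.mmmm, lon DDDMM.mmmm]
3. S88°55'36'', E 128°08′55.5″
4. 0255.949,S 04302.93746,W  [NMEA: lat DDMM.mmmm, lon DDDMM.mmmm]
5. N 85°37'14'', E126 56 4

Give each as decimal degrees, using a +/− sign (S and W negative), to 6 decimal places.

Point 1:
  φ: 27 + 50.45/60 = 27.8408333
  S ⇒ negate
  Lon: 52.908′ = 0.881800°; total 55.8818000
  hemisphere W, so the sign is −
Point 2:
  φ: split at 2 digits → 37° and 43.0678′; 37 + 43.0678/60 = 37.7177967
  S → negative
  Longitude: split at 3 digits → 141° and 22.0928′; 141 + 22.0928/60 = 141.3682133
  W → negative
Point 3:
  φ: 88° + 55/60 + 36/3600 = 88 + 0.916667 + 0.010000 = 88.9266667
  S → negative
  Longitude: 128 + 8/60 + 55.5/3600 = 128.1487500
  E → positive
Point 4:
  Latitude: degrees = first 2 digits = 2, minutes = 55.949; 2 + 55.949/60 = 2.9324833
  S → negative
  λ: split at 3 digits → 043° and 2.93746′; 43 + 2.93746/60 = 43.0489577
  W ⇒ negate
Point 5:
  Latitude: 85° + 37/60 + 14/3600 = 85 + 0.616667 + 0.003889 = 85.6205556
  N ⇒ keep positive
  λ: 126° + 56/60 + 4/3600 = 126 + 0.933333 + 0.001111 = 126.9344444
  E → positive

1. -27.840833, -55.881800
2. -37.717797, -141.368213
3. -88.926667, 128.148750
4. -2.932483, -43.048958
5. 85.620556, 126.934444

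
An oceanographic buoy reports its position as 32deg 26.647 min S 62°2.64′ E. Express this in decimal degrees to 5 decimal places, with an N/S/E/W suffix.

Latitude: 26.647′ = 0.444117°; total 32.444117
λ: 62 + 2.64/60 = 62.044000

32.44412° S, 62.04400° E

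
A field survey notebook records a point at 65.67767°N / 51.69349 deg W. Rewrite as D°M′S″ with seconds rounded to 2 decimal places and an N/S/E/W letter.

65°40′39.61″ N, 51°41′36.56″ W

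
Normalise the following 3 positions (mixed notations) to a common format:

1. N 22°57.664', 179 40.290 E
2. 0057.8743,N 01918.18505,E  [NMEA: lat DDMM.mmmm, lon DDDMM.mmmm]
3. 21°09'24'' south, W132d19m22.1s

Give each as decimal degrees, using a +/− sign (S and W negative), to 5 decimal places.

Point 1:
  Lat: 22 + 57.664/60 = 22.961067
  N → positive
  λ: 179 + 40.29/60 = 179.671500
  E → positive
Point 2:
  Lat: split at 2 digits → 00° and 57.8743′; 0 + 57.8743/60 = 0.964572
  N → positive
  Longitude: degrees = first 3 digits = 19, minutes = 18.18505; 19 + 18.18505/60 = 19.303084
  E → positive
Point 3:
  Latitude: 9′ + 24″ = 9.40000′; 21 + 9.40000/60 = 21.156667
  S → negative
  Lon: 19′ + 22.1″ = 19.36833′; 132 + 19.36833/60 = 132.322806
  W ⇒ negate

1. 22.96107, 179.67150
2. 0.96457, 19.30308
3. -21.15667, -132.32281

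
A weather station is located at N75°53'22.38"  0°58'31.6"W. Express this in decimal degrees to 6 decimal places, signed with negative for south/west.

Latitude: 75 + 53/60 + 22.38/3600 = 75.8895500
N → positive
Lon: 58′ + 31.6″ = 58.52667′; 0 + 58.52667/60 = 0.9754444
W ⇒ negate

75.889550, -0.975444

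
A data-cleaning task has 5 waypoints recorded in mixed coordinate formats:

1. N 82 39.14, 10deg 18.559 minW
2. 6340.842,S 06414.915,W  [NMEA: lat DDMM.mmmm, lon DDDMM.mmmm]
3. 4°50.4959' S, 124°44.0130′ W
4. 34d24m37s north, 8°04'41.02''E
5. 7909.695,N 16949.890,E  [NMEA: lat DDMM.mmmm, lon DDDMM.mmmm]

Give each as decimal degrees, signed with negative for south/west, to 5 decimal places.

Point 1:
  Lat: 82 + 39.14/60 = 82.652333
  N ⇒ keep positive
  Longitude: 10 + 18.559/60 = 10.309317
  W ⇒ negate
Point 2:
  Lat: split at 2 digits → 63° and 40.842′; 63 + 40.842/60 = 63.680700
  hemisphere S, so the sign is −
  Longitude: split at 3 digits → 064° and 14.915′; 64 + 14.915/60 = 64.248583
  W → negative
Point 3:
  φ: 4 + 50.4959/60 = 4.841598
  S ⇒ negate
  Longitude: 44.013′ = 0.733550°; total 124.733550
  W ⇒ negate
Point 4:
  φ: 34° + 24/60 + 37/3600 = 34 + 0.400000 + 0.010278 = 34.410278
  N → positive
  Lon: 8° + 4/60 + 41.02/3600 = 8 + 0.066667 + 0.011394 = 8.078061
  E → positive
Point 5:
  φ: split at 2 digits → 79° and 9.695′; 79 + 9.695/60 = 79.161583
  N → positive
  λ: split at 3 digits → 169° and 49.89′; 169 + 49.89/60 = 169.831500
  E → positive

1. 82.65233, -10.30932
2. -63.68070, -64.24858
3. -4.84160, -124.73355
4. 34.41028, 8.07806
5. 79.16158, 169.83150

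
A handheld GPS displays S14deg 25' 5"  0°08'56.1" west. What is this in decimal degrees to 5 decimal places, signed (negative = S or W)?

Latitude: 14° + 25/60 + 5/3600 = 14 + 0.416667 + 0.001389 = 14.418056
S → negative
Lon: 0 + 8/60 + 56.1/3600 = 0.148917
W ⇒ negate

-14.41806, -0.14892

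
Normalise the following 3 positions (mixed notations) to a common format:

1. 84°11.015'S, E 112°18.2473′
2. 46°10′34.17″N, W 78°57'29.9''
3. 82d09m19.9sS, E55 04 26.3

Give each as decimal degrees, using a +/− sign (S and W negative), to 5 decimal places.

1. -84.18358, 112.30412
2. 46.17616, -78.95831
3. -82.15553, 55.07397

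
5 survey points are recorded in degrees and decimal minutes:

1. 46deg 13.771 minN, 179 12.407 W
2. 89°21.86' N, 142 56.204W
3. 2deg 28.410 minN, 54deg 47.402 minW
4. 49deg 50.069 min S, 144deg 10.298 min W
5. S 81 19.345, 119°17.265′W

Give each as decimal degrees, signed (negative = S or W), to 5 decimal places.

Point 1:
  Lat: 46 + 13.771/60 = 46.229517
  N → positive
  λ: 12.407′ = 0.206783°; total 179.206783
  hemisphere W, so the sign is −
Point 2:
  Latitude: 21.86′ = 0.364333°; total 89.364333
  N → positive
  λ: 142 + 56.204/60 = 142.936733
  W → negative
Point 3:
  Latitude: 28.41′ = 0.473500°; total 2.473500
  N ⇒ keep positive
  λ: 54 + 47.402/60 = 54.790033
  W ⇒ negate
Point 4:
  φ: 49 + 50.069/60 = 49.834483
  S → negative
  λ: 144 + 10.298/60 = 144.171633
  W → negative
Point 5:
  Latitude: 19.345′ = 0.322417°; total 81.322417
  hemisphere S, so the sign is −
  Lon: 119 + 17.265/60 = 119.287750
  W → negative

1. 46.22952, -179.20678
2. 89.36433, -142.93673
3. 2.47350, -54.79003
4. -49.83448, -144.17163
5. -81.32242, -119.28775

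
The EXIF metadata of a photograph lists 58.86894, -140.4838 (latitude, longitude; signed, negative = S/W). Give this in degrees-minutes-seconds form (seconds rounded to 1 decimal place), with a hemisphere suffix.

58°52′8.2″ N, 140°29′1.7″ W

φ: 0.868940° → 52.13640′; 0.13640 × 60 = 8.184″
Longitude is negative → W; |value| = 140.483800
λ: whole degrees 140; 29.02800′ → 29′ and 1.680″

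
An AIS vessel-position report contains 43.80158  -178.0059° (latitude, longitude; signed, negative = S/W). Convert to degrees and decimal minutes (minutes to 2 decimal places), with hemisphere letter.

Latitude: fractional part 0.801580 → 48.0948 minutes
Longitude is negative → W; |value| = 178.005900
Longitude: fractional part 0.005900 → 0.3540 minutes

43° 48.09′ N, 178° 0.35′ W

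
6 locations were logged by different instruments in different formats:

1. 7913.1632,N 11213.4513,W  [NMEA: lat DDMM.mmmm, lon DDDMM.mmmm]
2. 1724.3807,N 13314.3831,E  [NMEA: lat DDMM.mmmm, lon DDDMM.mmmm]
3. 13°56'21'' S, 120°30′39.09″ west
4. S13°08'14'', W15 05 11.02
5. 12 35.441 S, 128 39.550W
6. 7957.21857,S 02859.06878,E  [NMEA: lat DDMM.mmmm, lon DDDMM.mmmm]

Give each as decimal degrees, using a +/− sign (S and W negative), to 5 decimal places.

Point 1:
  Lat: degrees = first 2 digits = 79, minutes = 13.1632; 79 + 13.1632/60 = 79.219387
  N → positive
  Lon: split at 3 digits → 112° and 13.4513′; 112 + 13.4513/60 = 112.224188
  W ⇒ negate
Point 2:
  Lat: degrees = first 2 digits = 17, minutes = 24.3807; 17 + 24.3807/60 = 17.406345
  N ⇒ keep positive
  Lon: degrees = first 3 digits = 133, minutes = 14.3831; 133 + 14.3831/60 = 133.239718
  E ⇒ keep positive
Point 3:
  Lat: 13° + 56/60 + 21/3600 = 13 + 0.933333 + 0.005833 = 13.939167
  S ⇒ negate
  Lon: 120° + 30/60 + 39.09/3600 = 120 + 0.500000 + 0.010858 = 120.510858
  hemisphere W, so the sign is −
Point 4:
  Latitude: 13° + 8/60 + 14/3600 = 13 + 0.133333 + 0.003889 = 13.137222
  S → negative
  Lon: 15° + 5/60 + 11.02/3600 = 15 + 0.083333 + 0.003061 = 15.086394
  W → negative
Point 5:
  φ: 35.441′ = 0.590683°; total 12.590683
  S → negative
  Lon: 39.55′ = 0.659167°; total 128.659167
  W ⇒ negate
Point 6:
  Latitude: degrees = first 2 digits = 79, minutes = 57.21857; 79 + 57.21857/60 = 79.953643
  hemisphere S, so the sign is −
  Longitude: split at 3 digits → 028° and 59.06878′; 28 + 59.06878/60 = 28.984480
  E ⇒ keep positive

1. 79.21939, -112.22419
2. 17.40635, 133.23972
3. -13.93917, -120.51086
4. -13.13722, -15.08639
5. -12.59068, -128.65917
6. -79.95364, 28.98448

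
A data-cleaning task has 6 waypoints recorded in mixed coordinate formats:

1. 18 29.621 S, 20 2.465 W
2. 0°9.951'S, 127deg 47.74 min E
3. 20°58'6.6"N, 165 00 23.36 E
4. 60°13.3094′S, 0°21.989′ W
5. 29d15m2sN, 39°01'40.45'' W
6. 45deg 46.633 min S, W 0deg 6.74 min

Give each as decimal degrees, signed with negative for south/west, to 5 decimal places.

Point 1:
  φ: 29.621′ = 0.493683°; total 18.493683
  S ⇒ negate
  λ: 2.465′ = 0.041083°; total 20.041083
  hemisphere W, so the sign is −
Point 2:
  Latitude: 9.951′ = 0.165850°; total 0.165850
  S → negative
  Longitude: 127 + 47.74/60 = 127.795667
  E ⇒ keep positive
Point 3:
  Lat: 58′ + 6.6″ = 58.11000′; 20 + 58.11000/60 = 20.968500
  N → positive
  λ: 165 + 0/60 + 23.36/3600 = 165.006489
  E → positive
Point 4:
  φ: 13.3094′ = 0.221823°; total 60.221823
  S → negative
  Lon: 21.989′ = 0.366483°; total 0.366483
  W → negative
Point 5:
  Lat: 29° + 15/60 + 2/3600 = 29 + 0.250000 + 0.000556 = 29.250556
  N → positive
  λ: 39 + 1/60 + 40.45/3600 = 39.027903
  W ⇒ negate
Point 6:
  φ: 46.633′ = 0.777217°; total 45.777217
  S ⇒ negate
  λ: 6.74′ = 0.112333°; total 0.112333
  hemisphere W, so the sign is −

1. -18.49368, -20.04108
2. -0.16585, 127.79567
3. 20.96850, 165.00649
4. -60.22182, -0.36648
5. 29.25056, -39.02790
6. -45.77722, -0.11233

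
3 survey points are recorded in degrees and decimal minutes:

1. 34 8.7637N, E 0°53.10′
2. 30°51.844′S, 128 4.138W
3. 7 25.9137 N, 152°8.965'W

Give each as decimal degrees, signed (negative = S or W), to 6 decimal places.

1. 34.146062, 0.885000
2. -30.864067, -128.068967
3. 7.431895, -152.149417

Point 1:
  Latitude: 8.7637′ = 0.146062°; total 34.1460617
  N → positive
  Lon: 0 + 53.1/60 = 0.8850000
  E → positive
Point 2:
  φ: 51.844′ = 0.864067°; total 30.8640667
  S ⇒ negate
  Lon: 4.138′ = 0.068967°; total 128.0689667
  W ⇒ negate
Point 3:
  Lat: 25.9137′ = 0.431895°; total 7.4318950
  N → positive
  λ: 152 + 8.965/60 = 152.1494167
  hemisphere W, so the sign is −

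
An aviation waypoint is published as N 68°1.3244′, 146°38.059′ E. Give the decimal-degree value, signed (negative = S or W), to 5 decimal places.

Latitude: 1.3244′ = 0.022073°; total 68.022073
N → positive
Longitude: 38.059′ = 0.634317°; total 146.634317
E → positive

68.02207, 146.63432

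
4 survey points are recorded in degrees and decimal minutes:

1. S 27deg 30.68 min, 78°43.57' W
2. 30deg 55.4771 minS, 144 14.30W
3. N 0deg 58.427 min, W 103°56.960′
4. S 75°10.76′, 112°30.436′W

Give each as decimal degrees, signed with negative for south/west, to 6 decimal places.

Point 1:
  φ: 30.68′ = 0.511333°; total 27.5113333
  S ⇒ negate
  Longitude: 78 + 43.57/60 = 78.7261667
  W → negative
Point 2:
  Latitude: 30 + 55.4771/60 = 30.9246183
  S ⇒ negate
  Lon: 14.3′ = 0.238333°; total 144.2383333
  W → negative
Point 3:
  φ: 58.427′ = 0.973783°; total 0.9737833
  N ⇒ keep positive
  Lon: 56.96′ = 0.949333°; total 103.9493333
  W → negative
Point 4:
  φ: 75 + 10.76/60 = 75.1793333
  S → negative
  λ: 30.436′ = 0.507267°; total 112.5072667
  hemisphere W, so the sign is −

1. -27.511333, -78.726167
2. -30.924618, -144.238333
3. 0.973783, -103.949333
4. -75.179333, -112.507267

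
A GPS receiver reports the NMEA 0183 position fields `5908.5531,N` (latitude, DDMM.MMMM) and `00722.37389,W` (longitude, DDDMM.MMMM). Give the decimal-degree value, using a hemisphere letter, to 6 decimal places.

φ: split at 2 digits → 59° and 8.5531′; 59 + 8.5531/60 = 59.1425517
Lon: split at 3 digits → 007° and 22.37389′; 7 + 22.37389/60 = 7.3728982

59.142552° N, 7.372898° W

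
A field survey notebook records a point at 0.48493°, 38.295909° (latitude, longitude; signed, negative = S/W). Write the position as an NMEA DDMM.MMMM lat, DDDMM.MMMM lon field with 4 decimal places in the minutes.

0029.0958,N / 03817.7545,E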